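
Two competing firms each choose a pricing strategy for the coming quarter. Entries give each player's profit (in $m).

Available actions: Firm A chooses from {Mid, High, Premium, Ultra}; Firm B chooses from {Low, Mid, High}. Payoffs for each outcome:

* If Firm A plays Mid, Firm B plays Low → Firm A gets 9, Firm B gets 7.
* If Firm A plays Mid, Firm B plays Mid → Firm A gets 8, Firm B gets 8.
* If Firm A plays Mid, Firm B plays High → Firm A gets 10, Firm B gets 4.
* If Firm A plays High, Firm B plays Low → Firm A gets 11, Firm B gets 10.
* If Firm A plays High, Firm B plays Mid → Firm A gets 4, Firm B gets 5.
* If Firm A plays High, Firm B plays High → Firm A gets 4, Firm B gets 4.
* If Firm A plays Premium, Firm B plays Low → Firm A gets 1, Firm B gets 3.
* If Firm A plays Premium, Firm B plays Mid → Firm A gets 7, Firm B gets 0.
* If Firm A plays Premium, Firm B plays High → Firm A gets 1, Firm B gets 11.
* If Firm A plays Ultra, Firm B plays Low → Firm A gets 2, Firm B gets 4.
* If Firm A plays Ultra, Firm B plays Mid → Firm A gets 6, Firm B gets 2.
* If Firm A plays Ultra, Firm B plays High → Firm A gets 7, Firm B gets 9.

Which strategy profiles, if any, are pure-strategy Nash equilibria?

The pure Nash equilibria are (Mid, Mid) and (High, Low).

Firm A against Low: payoffs 9, 11, 1, 2 → best response High.
Firm A against Mid: payoffs 8, 4, 7, 6 → best response Mid.
Firm A against High: payoffs 10, 4, 1, 7 → best response Mid.
Firm B against Mid: payoffs 7, 8, 4 → best response Mid.
Firm B against High: payoffs 10, 5, 4 → best response Low.
Firm B against Premium: payoffs 3, 0, 11 → best response High.
Firm B against Ultra: payoffs 4, 2, 9 → best response High.
Mutual best responses: (Mid, Mid); (High, Low).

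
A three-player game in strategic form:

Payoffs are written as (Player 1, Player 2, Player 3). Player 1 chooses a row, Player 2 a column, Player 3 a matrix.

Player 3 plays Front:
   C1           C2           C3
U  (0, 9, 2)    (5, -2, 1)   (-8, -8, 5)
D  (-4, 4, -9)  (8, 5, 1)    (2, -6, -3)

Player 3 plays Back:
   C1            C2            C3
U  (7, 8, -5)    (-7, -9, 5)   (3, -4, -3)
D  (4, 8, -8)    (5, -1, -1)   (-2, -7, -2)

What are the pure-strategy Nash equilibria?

Player 1 against (C1, Front): payoffs 0, -4 → best response U.
Player 1 against (C1, Back): payoffs 7, 4 → best response U.
Player 1 against (C2, Front): payoffs 5, 8 → best response D.
Player 1 against (C2, Back): payoffs -7, 5 → best response D.
Player 1 against (C3, Front): payoffs -8, 2 → best response D.
Player 1 against (C3, Back): payoffs 3, -2 → best response U.
Player 2 against (U, Front): payoffs 9, -2, -8 → best response C1.
Player 2 against (U, Back): payoffs 8, -9, -4 → best response C1.
Player 2 against (D, Front): payoffs 4, 5, -6 → best response C2.
Player 2 against (D, Back): payoffs 8, -1, -7 → best response C1.
Player 3 against (U, C1): payoffs 2, -5 → best response Front.
Player 3 against (U, C2): payoffs 1, 5 → best response Back.
Player 3 against (U, C3): payoffs 5, -3 → best response Front.
Player 3 against (D, C1): payoffs -9, -8 → best response Back.
Player 3 against (D, C2): payoffs 1, -1 → best response Front.
Player 3 against (D, C3): payoffs -3, -2 → best response Back.
Mutual best responses: (U, C1, Front); (D, C2, Front).

(U, C1, Front); (D, C2, Front)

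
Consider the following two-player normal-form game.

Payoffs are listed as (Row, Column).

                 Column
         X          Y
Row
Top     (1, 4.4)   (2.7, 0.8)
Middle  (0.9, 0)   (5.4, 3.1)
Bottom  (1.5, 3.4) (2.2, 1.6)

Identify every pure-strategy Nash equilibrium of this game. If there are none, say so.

Row against X: payoffs 1, 0.9, 1.5 → best response Bottom.
Row against Y: payoffs 2.7, 5.4, 2.2 → best response Middle.
Column against Top: payoffs 4.4, 0.8 → best response X.
Column against Middle: payoffs 0, 3.1 → best response Y.
Column against Bottom: payoffs 3.4, 1.6 → best response X.
Mutual best responses: (Middle, Y); (Bottom, X).

Pure-strategy Nash equilibria: (Middle, Y); (Bottom, X)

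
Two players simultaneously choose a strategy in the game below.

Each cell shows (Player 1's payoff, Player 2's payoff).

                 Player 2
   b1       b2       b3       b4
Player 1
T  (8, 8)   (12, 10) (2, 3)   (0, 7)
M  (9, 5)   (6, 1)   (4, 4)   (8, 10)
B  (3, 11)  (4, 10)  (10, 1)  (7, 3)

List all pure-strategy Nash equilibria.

(T, b1): Player 1 can switch to M (8 → 9). Not NE.
(T, b2): Player 1 gets 12, best alternative 6; Player 2 gets 10, best alternative 8. No profitable deviation — NE.
(T, b3): Player 1 can switch to M (2 → 4). Not NE.
(T, b4): Player 1 can switch to M (0 → 8). Not NE.
(M, b1): Player 2 can switch to b4 (5 → 10). Not NE.
(M, b2): Player 1 can switch to T (6 → 12). Not NE.
(M, b3): Player 1 can switch to B (4 → 10). Not NE.
(M, b4): Player 1 gets 8, best alternative 7; Player 2 gets 10, best alternative 5. No profitable deviation — NE.
(The remaining 4 profiles each have a profitable deviation by the same check.)

Pure-strategy Nash equilibria: (T, b2); (M, b4)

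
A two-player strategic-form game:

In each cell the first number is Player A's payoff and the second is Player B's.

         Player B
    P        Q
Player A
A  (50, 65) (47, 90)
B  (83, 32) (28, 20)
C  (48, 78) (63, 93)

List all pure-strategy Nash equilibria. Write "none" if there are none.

(B, P), (C, Q)

Player A against P: payoffs 50, 83, 48 → best response B.
Player A against Q: payoffs 47, 28, 63 → best response C.
Player B against A: payoffs 65, 90 → best response Q.
Player B against B: payoffs 32, 20 → best response P.
Player B against C: payoffs 78, 93 → best response Q.
Mutual best responses: (B, P); (C, Q).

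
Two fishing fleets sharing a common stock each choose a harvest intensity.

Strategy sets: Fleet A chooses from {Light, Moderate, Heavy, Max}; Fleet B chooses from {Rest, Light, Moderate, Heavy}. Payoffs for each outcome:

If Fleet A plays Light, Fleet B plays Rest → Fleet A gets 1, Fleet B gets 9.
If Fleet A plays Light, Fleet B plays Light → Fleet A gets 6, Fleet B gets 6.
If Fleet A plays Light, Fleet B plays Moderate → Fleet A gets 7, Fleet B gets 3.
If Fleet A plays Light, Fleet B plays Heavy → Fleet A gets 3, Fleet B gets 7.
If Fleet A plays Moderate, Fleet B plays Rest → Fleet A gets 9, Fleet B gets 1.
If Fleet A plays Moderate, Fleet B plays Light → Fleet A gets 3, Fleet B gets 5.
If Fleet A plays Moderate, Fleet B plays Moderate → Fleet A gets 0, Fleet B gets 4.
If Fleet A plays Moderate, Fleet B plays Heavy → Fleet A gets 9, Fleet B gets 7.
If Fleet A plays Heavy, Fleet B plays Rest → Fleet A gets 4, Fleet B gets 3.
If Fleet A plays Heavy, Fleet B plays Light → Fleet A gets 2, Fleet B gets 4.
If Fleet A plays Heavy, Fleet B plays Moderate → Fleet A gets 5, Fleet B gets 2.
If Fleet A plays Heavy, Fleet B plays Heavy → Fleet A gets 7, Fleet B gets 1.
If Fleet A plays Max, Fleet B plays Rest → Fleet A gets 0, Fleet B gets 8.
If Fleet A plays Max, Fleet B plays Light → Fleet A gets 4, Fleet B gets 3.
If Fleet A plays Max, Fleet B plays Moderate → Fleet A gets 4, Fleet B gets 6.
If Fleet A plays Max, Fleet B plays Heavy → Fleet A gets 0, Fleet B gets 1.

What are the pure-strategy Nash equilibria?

Mark each player's best response to every combination of opponents' strategies; a profile where every player is best-responding is a pure Nash equilibrium.
Fleet A against Rest: payoffs 1, 9, 4, 0 → best response Moderate.
Fleet A against Light: payoffs 6, 3, 2, 4 → best response Light.
Fleet A against Moderate: payoffs 7, 0, 5, 4 → best response Light.
Fleet A against Heavy: payoffs 3, 9, 7, 0 → best response Moderate.
Fleet B against Light: payoffs 9, 6, 3, 7 → best response Rest.
Fleet B against Moderate: payoffs 1, 5, 4, 7 → best response Heavy.
Fleet B against Heavy: payoffs 3, 4, 2, 1 → best response Light.
Fleet B against Max: payoffs 8, 3, 6, 1 → best response Rest.
Mutual best responses: (Moderate, Heavy).

The unique pure-strategy Nash equilibrium is (Moderate, Heavy).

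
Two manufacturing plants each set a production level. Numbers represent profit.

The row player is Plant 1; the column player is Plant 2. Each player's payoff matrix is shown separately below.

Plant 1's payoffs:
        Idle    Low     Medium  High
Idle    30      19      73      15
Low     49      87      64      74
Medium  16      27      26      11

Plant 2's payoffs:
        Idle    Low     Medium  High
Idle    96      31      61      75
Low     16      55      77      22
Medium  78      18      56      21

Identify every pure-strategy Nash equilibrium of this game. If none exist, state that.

Plant 1 against Idle: payoffs 30, 49, 16 → best response Low.
Plant 1 against Low: payoffs 19, 87, 27 → best response Low.
Plant 1 against Medium: payoffs 73, 64, 26 → best response Idle.
Plant 1 against High: payoffs 15, 74, 11 → best response Low.
Plant 2 against Idle: payoffs 96, 31, 61, 75 → best response Idle.
Plant 2 against Low: payoffs 16, 55, 77, 22 → best response Medium.
Plant 2 against Medium: payoffs 78, 18, 56, 21 → best response Idle.
No profile is a mutual best response for all players.

There is no pure-strategy Nash equilibrium.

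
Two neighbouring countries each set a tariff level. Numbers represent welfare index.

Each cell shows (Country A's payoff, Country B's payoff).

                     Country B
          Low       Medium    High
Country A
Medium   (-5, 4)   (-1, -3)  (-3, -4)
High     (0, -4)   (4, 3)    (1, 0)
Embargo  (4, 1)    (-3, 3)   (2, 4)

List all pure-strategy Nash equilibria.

The pure Nash equilibria are (High, Medium), (Embargo, High).

(Medium, Low): Country A can switch to High (-5 → 0). Not NE.
(Medium, Medium): Country A can switch to High (-1 → 4). Not NE.
(Medium, High): Country A can switch to High (-3 → 1). Not NE.
(High, Low): Country A can switch to Embargo (0 → 4). Not NE.
(High, Medium): Country A gets 4, best alternative -1; Country B gets 3, best alternative 0. No profitable deviation — NE.
(High, High): Country A can switch to Embargo (1 → 2). Not NE.
(Embargo, Low): Country B can switch to Medium (1 → 3). Not NE.
(Embargo, Medium): Country A can switch to Medium (-3 → -1). Not NE.
(Embargo, High): Country A gets 2, best alternative 1; Country B gets 4, best alternative 3. No profitable deviation — NE.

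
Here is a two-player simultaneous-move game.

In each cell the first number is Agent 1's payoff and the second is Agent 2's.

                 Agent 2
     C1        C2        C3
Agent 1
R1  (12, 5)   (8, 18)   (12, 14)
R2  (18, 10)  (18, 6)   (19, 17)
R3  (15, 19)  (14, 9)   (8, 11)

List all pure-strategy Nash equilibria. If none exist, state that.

Mark each player's best response to every combination of opponents' strategies; a profile where every player is best-responding is a pure Nash equilibrium.
Agent 1 against C1: payoffs 12, 18, 15 → best response R2.
Agent 1 against C2: payoffs 8, 18, 14 → best response R2.
Agent 1 against C3: payoffs 12, 19, 8 → best response R2.
Agent 2 against R1: payoffs 5, 18, 14 → best response C2.
Agent 2 against R2: payoffs 10, 6, 17 → best response C3.
Agent 2 against R3: payoffs 19, 9, 11 → best response C1.
Mutual best responses: (R2, C3).

The unique pure-strategy Nash equilibrium is (R2, C3).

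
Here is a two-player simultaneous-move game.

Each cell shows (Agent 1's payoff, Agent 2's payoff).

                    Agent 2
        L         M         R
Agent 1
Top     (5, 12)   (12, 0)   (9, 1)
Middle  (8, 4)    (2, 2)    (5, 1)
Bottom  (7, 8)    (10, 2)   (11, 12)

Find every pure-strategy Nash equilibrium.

Check each profile: it is a Nash equilibrium iff no player can strictly gain by switching unilaterally.
(Top, L): Agent 1 can switch to Middle (5 → 8). Not NE.
(Top, M): Agent 2 can switch to L (0 → 12). Not NE.
(Top, R): Agent 1 can switch to Bottom (9 → 11). Not NE.
(Middle, L): Agent 1 gets 8, best alternative 7; Agent 2 gets 4, best alternative 2. No profitable deviation — NE.
(Middle, M): Agent 1 can switch to Top (2 → 12). Not NE.
(Middle, R): Agent 1 can switch to Top (5 → 9). Not NE.
(Bottom, L): Agent 1 can switch to Middle (7 → 8). Not NE.
(Bottom, M): Agent 1 can switch to Top (10 → 12). Not NE.
(Bottom, R): Agent 1 gets 11, best alternative 9; Agent 2 gets 12, best alternative 8. No profitable deviation — NE.

(Middle, L) and (Bottom, R)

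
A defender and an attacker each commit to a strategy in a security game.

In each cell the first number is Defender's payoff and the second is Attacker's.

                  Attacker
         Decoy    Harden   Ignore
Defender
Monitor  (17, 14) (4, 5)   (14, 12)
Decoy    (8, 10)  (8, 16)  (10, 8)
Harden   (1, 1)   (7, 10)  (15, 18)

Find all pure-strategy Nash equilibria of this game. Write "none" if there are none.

(Monitor, Decoy): Defender gets 17, best alternative 8; Attacker gets 14, best alternative 12. No profitable deviation — NE.
(Monitor, Harden): Defender can switch to Decoy (4 → 8). Not NE.
(Monitor, Ignore): Defender can switch to Harden (14 → 15). Not NE.
(Decoy, Decoy): Defender can switch to Monitor (8 → 17). Not NE.
(Decoy, Harden): Defender gets 8, best alternative 7; Attacker gets 16, best alternative 10. No profitable deviation — NE.
(Decoy, Ignore): Defender can switch to Monitor (10 → 14). Not NE.
(Harden, Decoy): Defender can switch to Monitor (1 → 17). Not NE.
(Harden, Harden): Defender can switch to Decoy (7 → 8). Not NE.
(Harden, Ignore): Defender gets 15, best alternative 14; Attacker gets 18, best alternative 10. No profitable deviation — NE.

Pure-strategy Nash equilibria: (Monitor, Decoy) and (Decoy, Harden) and (Harden, Ignore)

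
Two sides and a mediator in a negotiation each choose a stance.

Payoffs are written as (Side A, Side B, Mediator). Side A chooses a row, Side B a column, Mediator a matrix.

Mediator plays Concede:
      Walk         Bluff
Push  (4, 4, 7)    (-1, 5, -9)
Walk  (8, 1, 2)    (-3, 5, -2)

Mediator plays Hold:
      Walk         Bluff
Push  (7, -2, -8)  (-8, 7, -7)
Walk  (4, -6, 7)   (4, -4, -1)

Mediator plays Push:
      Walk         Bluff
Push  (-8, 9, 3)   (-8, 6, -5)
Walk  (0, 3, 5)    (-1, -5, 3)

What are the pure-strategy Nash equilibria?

Side A against (Walk, Concede): payoffs 4, 8 → best response Walk.
Side A against (Walk, Hold): payoffs 7, 4 → best response Push.
Side A against (Walk, Push): payoffs -8, 0 → best response Walk.
Side A against (Bluff, Concede): payoffs -1, -3 → best response Push.
Side A against (Bluff, Hold): payoffs -8, 4 → best response Walk.
Side A against (Bluff, Push): payoffs -8, -1 → best response Walk.
Side B against (Push, Concede): payoffs 4, 5 → best response Bluff.
Side B against (Push, Hold): payoffs -2, 7 → best response Bluff.
Side B against (Push, Push): payoffs 9, 6 → best response Walk.
Side B against (Walk, Concede): payoffs 1, 5 → best response Bluff.
Side B against (Walk, Hold): payoffs -6, -4 → best response Bluff.
Side B against (Walk, Push): payoffs 3, -5 → best response Walk.
Mediator against (Push, Walk): payoffs 7, -8, 3 → best response Concede.
Mediator against (Push, Bluff): payoffs -9, -7, -5 → best response Push.
Mediator against (Walk, Walk): payoffs 2, 7, 5 → best response Hold.
Mediator against (Walk, Bluff): payoffs -2, -1, 3 → best response Push.
No profile is a mutual best response for all players.

This game has no pure Nash equilibrium.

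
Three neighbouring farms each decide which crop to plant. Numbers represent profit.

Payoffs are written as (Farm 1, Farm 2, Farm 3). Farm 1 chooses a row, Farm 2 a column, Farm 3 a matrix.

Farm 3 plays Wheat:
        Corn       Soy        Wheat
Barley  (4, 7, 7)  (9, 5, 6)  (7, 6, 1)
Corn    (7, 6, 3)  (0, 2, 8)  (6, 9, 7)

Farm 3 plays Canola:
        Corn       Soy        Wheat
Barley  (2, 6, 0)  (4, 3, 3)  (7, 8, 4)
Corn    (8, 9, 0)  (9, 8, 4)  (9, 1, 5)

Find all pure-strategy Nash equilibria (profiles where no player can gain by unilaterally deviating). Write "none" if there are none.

(Barley, Corn, Wheat): Farm 1 can switch to Corn (4 → 7). Not NE.
(Barley, Corn, Canola): Farm 1 can switch to Corn (2 → 8). Not NE.
(Barley, Soy, Wheat): Farm 2 can switch to Corn (5 → 7). Not NE.
(Barley, Soy, Canola): Farm 1 can switch to Corn (4 → 9). Not NE.
(Barley, Wheat, Wheat): Farm 2 can switch to Corn (6 → 7). Not NE.
(Barley, Wheat, Canola): Farm 1 can switch to Corn (7 → 9). Not NE.
(Corn, Corn, Wheat): Farm 2 can switch to Wheat (6 → 9). Not NE.
(Corn, Corn, Canola): Farm 3 can switch to Wheat (0 → 3). Not NE.
(Corn, Soy, Wheat): Farm 1 can switch to Barley (0 → 9). Not NE.
(Corn, Soy, Canola): Farm 2 can switch to Corn (8 → 9). Not NE.
(Corn, Wheat, Wheat): Farm 1 can switch to Barley (6 → 7). Not NE.
(Corn, Wheat, Canola): Farm 2 can switch to Corn (1 → 9). Not NE.

No pure-strategy Nash equilibrium.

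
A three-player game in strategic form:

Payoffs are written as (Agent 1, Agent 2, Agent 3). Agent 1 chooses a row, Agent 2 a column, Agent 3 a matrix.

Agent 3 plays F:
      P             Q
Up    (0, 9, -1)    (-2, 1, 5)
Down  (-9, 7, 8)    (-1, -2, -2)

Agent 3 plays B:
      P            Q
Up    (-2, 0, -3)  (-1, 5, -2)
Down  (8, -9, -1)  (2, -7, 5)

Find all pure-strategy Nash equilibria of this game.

(Up, P, F); (Down, Q, B)

For each player, find the best response to each opponent profile; mutual best responses are the pure NE.
Agent 1 against (P, F): payoffs 0, -9 → best response Up.
Agent 1 against (P, B): payoffs -2, 8 → best response Down.
Agent 1 against (Q, F): payoffs -2, -1 → best response Down.
Agent 1 against (Q, B): payoffs -1, 2 → best response Down.
Agent 2 against (Up, F): payoffs 9, 1 → best response P.
Agent 2 against (Up, B): payoffs 0, 5 → best response Q.
Agent 2 against (Down, F): payoffs 7, -2 → best response P.
Agent 2 against (Down, B): payoffs -9, -7 → best response Q.
Agent 3 against (Up, P): payoffs -1, -3 → best response F.
Agent 3 against (Up, Q): payoffs 5, -2 → best response F.
Agent 3 against (Down, P): payoffs 8, -1 → best response F.
Agent 3 against (Down, Q): payoffs -2, 5 → best response B.
Mutual best responses: (Up, P, F); (Down, Q, B).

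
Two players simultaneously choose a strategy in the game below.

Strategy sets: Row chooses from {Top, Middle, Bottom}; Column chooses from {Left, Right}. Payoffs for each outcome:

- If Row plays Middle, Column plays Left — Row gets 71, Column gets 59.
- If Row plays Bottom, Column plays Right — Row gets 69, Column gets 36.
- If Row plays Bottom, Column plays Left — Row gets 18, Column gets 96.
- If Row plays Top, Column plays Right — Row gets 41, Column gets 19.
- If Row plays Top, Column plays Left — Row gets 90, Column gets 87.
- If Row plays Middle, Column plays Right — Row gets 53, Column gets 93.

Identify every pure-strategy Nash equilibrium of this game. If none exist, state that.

Row against Left: payoffs 90, 71, 18 → best response Top.
Row against Right: payoffs 41, 53, 69 → best response Bottom.
Column against Top: payoffs 87, 19 → best response Left.
Column against Middle: payoffs 59, 93 → best response Right.
Column against Bottom: payoffs 96, 36 → best response Left.
Mutual best responses: (Top, Left).

Pure NE: (Top, Left)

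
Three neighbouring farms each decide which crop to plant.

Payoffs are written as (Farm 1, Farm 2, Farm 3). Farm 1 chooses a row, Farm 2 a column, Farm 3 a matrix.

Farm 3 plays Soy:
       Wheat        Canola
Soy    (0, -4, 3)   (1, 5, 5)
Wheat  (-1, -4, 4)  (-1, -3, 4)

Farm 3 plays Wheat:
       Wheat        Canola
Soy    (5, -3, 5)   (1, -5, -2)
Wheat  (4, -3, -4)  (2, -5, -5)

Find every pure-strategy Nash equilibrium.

Farm 1 against (Wheat, Soy): payoffs 0, -1 → best response Soy.
Farm 1 against (Wheat, Wheat): payoffs 5, 4 → best response Soy.
Farm 1 against (Canola, Soy): payoffs 1, -1 → best response Soy.
Farm 1 against (Canola, Wheat): payoffs 1, 2 → best response Wheat.
Farm 2 against (Soy, Soy): payoffs -4, 5 → best response Canola.
Farm 2 against (Soy, Wheat): payoffs -3, -5 → best response Wheat.
Farm 2 against (Wheat, Soy): payoffs -4, -3 → best response Canola.
Farm 2 against (Wheat, Wheat): payoffs -3, -5 → best response Wheat.
Farm 3 against (Soy, Wheat): payoffs 3, 5 → best response Wheat.
Farm 3 against (Soy, Canola): payoffs 5, -2 → best response Soy.
Farm 3 against (Wheat, Wheat): payoffs 4, -4 → best response Soy.
Farm 3 against (Wheat, Canola): payoffs 4, -5 → best response Soy.
Mutual best responses: (Soy, Wheat, Wheat); (Soy, Canola, Soy).

The pure Nash equilibria are (Soy, Wheat, Wheat), (Soy, Canola, Soy).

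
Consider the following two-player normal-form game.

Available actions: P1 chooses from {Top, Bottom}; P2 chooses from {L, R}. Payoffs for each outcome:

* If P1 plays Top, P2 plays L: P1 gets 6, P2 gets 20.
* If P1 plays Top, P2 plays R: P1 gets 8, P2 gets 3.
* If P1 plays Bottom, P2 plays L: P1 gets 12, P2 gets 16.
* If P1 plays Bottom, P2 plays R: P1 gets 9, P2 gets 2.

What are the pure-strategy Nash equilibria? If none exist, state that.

For each strategy profile, look for a profitable unilateral deviation.
(Top, L): P1 can switch to Bottom (6 → 12). Not NE.
(Top, R): P1 can switch to Bottom (8 → 9). Not NE.
(Bottom, L): P1 gets 12, best alternative 6; P2 gets 16, best alternative 2. No profitable deviation — NE.
(Bottom, R): P2 can switch to L (2 → 16). Not NE.

(Bottom, L)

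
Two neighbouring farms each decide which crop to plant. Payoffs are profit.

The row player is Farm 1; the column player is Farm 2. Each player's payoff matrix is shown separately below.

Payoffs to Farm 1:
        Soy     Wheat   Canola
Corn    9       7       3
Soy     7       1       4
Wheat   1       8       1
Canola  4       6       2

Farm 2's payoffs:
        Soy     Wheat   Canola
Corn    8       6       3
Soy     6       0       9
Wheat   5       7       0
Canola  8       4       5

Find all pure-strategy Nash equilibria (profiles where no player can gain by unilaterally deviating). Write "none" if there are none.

The pure Nash equilibria are (Corn, Soy) and (Soy, Canola) and (Wheat, Wheat).

For each player, find the best response to each opponent profile; mutual best responses are the pure NE.
Farm 1 against Soy: payoffs 9, 7, 1, 4 → best response Corn.
Farm 1 against Wheat: payoffs 7, 1, 8, 6 → best response Wheat.
Farm 1 against Canola: payoffs 3, 4, 1, 2 → best response Soy.
Farm 2 against Corn: payoffs 8, 6, 3 → best response Soy.
Farm 2 against Soy: payoffs 6, 0, 9 → best response Canola.
Farm 2 against Wheat: payoffs 5, 7, 0 → best response Wheat.
Farm 2 against Canola: payoffs 8, 4, 5 → best response Soy.
Mutual best responses: (Corn, Soy); (Soy, Canola); (Wheat, Wheat).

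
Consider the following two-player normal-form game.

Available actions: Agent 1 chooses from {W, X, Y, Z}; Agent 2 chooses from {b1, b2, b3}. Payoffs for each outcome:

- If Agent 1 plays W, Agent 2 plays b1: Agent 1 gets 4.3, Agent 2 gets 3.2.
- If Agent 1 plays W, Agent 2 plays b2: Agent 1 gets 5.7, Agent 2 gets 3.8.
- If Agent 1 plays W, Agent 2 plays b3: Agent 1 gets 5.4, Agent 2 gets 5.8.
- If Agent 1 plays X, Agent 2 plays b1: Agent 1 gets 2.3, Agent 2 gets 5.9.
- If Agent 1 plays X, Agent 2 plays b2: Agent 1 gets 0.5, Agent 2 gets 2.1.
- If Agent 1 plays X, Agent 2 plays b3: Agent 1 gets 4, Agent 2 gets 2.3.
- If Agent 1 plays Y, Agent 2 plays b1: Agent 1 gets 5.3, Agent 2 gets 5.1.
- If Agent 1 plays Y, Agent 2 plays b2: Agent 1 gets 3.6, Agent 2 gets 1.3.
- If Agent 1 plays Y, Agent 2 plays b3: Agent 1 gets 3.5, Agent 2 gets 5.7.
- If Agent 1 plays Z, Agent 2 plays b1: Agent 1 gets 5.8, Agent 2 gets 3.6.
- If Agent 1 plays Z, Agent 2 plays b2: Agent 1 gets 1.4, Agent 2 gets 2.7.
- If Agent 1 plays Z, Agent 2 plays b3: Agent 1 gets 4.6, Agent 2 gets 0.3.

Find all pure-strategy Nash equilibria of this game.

Pure-strategy Nash equilibria: (W, b3); (Z, b1)

Agent 1 against b1: payoffs 4.3, 2.3, 5.3, 5.8 → best response Z.
Agent 1 against b2: payoffs 5.7, 0.5, 3.6, 1.4 → best response W.
Agent 1 against b3: payoffs 5.4, 4, 3.5, 4.6 → best response W.
Agent 2 against W: payoffs 3.2, 3.8, 5.8 → best response b3.
Agent 2 against X: payoffs 5.9, 2.1, 2.3 → best response b1.
Agent 2 against Y: payoffs 5.1, 1.3, 5.7 → best response b3.
Agent 2 against Z: payoffs 3.6, 2.7, 0.3 → best response b1.
Mutual best responses: (W, b3); (Z, b1).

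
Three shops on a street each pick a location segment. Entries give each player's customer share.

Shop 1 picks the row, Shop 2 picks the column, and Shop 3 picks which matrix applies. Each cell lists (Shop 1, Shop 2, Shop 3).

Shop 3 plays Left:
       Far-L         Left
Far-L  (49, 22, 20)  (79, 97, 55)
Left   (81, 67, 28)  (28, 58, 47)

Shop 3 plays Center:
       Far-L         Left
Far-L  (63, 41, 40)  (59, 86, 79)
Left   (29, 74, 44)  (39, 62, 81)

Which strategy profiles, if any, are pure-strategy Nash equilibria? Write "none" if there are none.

For each strategy profile, look for a profitable unilateral deviation.
(Far-L, Far-L, Left): Shop 1 can switch to Left (49 → 81). Not NE.
(Far-L, Far-L, Center): Shop 2 can switch to Left (41 → 86). Not NE.
(Far-L, Left, Left): Shop 3 can switch to Center (55 → 79). Not NE.
(Far-L, Left, Center): Shop 1 gets 59, best alternative 39; Shop 2 gets 86, best alternative 41; Shop 3 gets 79, best alternative 55. No profitable deviation — NE.
(Left, Far-L, Left): Shop 3 can switch to Center (28 → 44). Not NE.
(Left, Far-L, Center): Shop 1 can switch to Far-L (29 → 63). Not NE.
(Left, Left, Left): Shop 1 can switch to Far-L (28 → 79). Not NE.
(Left, Left, Center): Shop 1 can switch to Far-L (39 → 59). Not NE.

The unique pure-strategy Nash equilibrium is (Far-L, Left, Center).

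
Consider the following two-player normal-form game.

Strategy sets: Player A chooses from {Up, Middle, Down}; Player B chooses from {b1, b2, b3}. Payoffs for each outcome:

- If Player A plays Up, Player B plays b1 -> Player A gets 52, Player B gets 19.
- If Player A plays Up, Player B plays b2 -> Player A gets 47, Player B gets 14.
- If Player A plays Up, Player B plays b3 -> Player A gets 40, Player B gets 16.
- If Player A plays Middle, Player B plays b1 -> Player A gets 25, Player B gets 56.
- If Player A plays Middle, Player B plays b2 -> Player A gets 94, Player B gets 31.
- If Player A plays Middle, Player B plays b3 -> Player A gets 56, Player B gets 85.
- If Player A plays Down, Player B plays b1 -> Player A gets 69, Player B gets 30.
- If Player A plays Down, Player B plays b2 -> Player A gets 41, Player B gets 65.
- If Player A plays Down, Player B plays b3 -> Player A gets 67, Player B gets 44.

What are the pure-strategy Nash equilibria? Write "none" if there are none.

none

Player A against b1: payoffs 52, 25, 69 → best response Down.
Player A against b2: payoffs 47, 94, 41 → best response Middle.
Player A against b3: payoffs 40, 56, 67 → best response Down.
Player B against Up: payoffs 19, 14, 16 → best response b1.
Player B against Middle: payoffs 56, 31, 85 → best response b3.
Player B against Down: payoffs 30, 65, 44 → best response b2.
No profile is a mutual best response for all players.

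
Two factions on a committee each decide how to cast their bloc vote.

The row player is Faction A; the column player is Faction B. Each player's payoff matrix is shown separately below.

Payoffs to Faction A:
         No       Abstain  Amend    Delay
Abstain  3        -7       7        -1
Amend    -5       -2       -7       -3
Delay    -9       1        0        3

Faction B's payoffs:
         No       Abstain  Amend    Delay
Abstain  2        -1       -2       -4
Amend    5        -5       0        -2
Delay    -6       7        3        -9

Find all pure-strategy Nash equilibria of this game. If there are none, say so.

Faction A against No: payoffs 3, -5, -9 → best response Abstain.
Faction A against Abstain: payoffs -7, -2, 1 → best response Delay.
Faction A against Amend: payoffs 7, -7, 0 → best response Abstain.
Faction A against Delay: payoffs -1, -3, 3 → best response Delay.
Faction B against Abstain: payoffs 2, -1, -2, -4 → best response No.
Faction B against Amend: payoffs 5, -5, 0, -2 → best response No.
Faction B against Delay: payoffs -6, 7, 3, -9 → best response Abstain.
Mutual best responses: (Abstain, No); (Delay, Abstain).

The pure Nash equilibria are (Abstain, No), (Delay, Abstain).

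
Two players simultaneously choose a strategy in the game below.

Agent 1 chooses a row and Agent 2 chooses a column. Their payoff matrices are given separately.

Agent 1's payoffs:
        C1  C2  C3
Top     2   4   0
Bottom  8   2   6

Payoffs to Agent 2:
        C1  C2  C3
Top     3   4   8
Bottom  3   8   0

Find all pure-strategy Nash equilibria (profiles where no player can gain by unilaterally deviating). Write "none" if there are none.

Agent 1 against C1: payoffs 2, 8 → best response Bottom.
Agent 1 against C2: payoffs 4, 2 → best response Top.
Agent 1 against C3: payoffs 0, 6 → best response Bottom.
Agent 2 against Top: payoffs 3, 4, 8 → best response C3.
Agent 2 against Bottom: payoffs 3, 8, 0 → best response C2.
No profile is a mutual best response for all players.

There is no pure-strategy Nash equilibrium.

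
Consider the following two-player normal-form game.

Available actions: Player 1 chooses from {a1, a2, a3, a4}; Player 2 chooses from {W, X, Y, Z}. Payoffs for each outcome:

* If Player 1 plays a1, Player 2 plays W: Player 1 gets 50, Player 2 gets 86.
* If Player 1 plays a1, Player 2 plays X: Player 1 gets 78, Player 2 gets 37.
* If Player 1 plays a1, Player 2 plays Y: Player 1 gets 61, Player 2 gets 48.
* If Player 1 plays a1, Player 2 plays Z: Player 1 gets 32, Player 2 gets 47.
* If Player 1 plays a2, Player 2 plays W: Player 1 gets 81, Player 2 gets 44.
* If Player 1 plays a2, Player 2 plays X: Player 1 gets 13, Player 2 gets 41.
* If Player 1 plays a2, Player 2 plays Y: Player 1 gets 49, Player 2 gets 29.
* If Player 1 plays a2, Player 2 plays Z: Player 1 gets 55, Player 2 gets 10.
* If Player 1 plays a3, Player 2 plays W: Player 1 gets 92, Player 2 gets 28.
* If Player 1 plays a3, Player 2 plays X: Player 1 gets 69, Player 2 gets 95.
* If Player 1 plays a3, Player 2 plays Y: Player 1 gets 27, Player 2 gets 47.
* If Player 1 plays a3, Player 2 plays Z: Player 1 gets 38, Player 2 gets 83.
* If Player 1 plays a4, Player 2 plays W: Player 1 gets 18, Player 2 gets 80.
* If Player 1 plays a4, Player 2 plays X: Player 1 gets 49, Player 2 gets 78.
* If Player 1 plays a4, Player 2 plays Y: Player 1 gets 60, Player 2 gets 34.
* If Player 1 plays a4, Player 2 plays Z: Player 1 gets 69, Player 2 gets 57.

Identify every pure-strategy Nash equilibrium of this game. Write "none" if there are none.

No pure-strategy Nash equilibrium.

(a1, W): Player 1 can switch to a2 (50 → 81). Not NE.
(a1, X): Player 2 can switch to W (37 → 86). Not NE.
(a1, Y): Player 2 can switch to W (48 → 86). Not NE.
(a1, Z): Player 1 can switch to a2 (32 → 55). Not NE.
(a2, W): Player 1 can switch to a3 (81 → 92). Not NE.
(a2, X): Player 1 can switch to a1 (13 → 78). Not NE.
(a2, Y): Player 1 can switch to a1 (49 → 61). Not NE.
(a2, Z): Player 1 can switch to a4 (55 → 69). Not NE.
(The remaining 8 profiles each have a profitable deviation by the same check.)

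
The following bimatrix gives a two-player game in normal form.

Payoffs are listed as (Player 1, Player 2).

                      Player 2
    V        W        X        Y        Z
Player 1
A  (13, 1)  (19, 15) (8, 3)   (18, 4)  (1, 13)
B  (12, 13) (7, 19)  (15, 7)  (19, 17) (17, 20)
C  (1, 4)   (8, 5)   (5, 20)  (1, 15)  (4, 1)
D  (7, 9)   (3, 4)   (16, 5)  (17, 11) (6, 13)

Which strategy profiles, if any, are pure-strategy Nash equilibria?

Player 1 against V: payoffs 13, 12, 1, 7 → best response A.
Player 1 against W: payoffs 19, 7, 8, 3 → best response A.
Player 1 against X: payoffs 8, 15, 5, 16 → best response D.
Player 1 against Y: payoffs 18, 19, 1, 17 → best response B.
Player 1 against Z: payoffs 1, 17, 4, 6 → best response B.
Player 2 against A: payoffs 1, 15, 3, 4, 13 → best response W.
Player 2 against B: payoffs 13, 19, 7, 17, 20 → best response Z.
Player 2 against C: payoffs 4, 5, 20, 15, 1 → best response X.
Player 2 against D: payoffs 9, 4, 5, 11, 13 → best response Z.
Mutual best responses: (A, W); (B, Z).

Pure-strategy Nash equilibria: (A, W); (B, Z)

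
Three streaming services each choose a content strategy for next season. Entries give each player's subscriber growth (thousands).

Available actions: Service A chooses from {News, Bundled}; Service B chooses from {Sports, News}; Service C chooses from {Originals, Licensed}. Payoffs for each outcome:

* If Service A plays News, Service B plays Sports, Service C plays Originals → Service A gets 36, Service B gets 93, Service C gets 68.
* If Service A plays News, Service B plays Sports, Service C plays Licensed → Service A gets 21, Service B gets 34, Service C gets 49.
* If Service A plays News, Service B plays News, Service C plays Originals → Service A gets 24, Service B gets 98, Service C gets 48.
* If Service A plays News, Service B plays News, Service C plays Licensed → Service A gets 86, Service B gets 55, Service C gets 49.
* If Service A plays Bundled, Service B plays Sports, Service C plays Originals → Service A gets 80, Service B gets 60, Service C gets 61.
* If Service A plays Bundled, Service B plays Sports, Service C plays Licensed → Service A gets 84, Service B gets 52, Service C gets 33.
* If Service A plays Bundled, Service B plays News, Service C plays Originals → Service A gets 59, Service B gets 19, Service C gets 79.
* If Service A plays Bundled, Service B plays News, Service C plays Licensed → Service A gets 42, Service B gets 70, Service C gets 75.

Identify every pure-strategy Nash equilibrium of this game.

(News, Sports, Originals): Service A can switch to Bundled (36 → 80). Not NE.
(News, Sports, Licensed): Service A can switch to Bundled (21 → 84). Not NE.
(News, News, Originals): Service A can switch to Bundled (24 → 59). Not NE.
(News, News, Licensed): Service A gets 86, best alternative 42; Service B gets 55, best alternative 34; Service C gets 49, best alternative 48. No profitable deviation — NE.
(Bundled, Sports, Originals): Service A gets 80, best alternative 36; Service B gets 60, best alternative 19; Service C gets 61, best alternative 33. No profitable deviation — NE.
(Bundled, Sports, Licensed): Service B can switch to News (52 → 70). Not NE.
(Bundled, News, Originals): Service B can switch to Sports (19 → 60). Not NE.
(Bundled, News, Licensed): Service A can switch to News (42 → 86). Not NE.

The pure Nash equilibria are (News, News, Licensed) and (Bundled, Sports, Originals).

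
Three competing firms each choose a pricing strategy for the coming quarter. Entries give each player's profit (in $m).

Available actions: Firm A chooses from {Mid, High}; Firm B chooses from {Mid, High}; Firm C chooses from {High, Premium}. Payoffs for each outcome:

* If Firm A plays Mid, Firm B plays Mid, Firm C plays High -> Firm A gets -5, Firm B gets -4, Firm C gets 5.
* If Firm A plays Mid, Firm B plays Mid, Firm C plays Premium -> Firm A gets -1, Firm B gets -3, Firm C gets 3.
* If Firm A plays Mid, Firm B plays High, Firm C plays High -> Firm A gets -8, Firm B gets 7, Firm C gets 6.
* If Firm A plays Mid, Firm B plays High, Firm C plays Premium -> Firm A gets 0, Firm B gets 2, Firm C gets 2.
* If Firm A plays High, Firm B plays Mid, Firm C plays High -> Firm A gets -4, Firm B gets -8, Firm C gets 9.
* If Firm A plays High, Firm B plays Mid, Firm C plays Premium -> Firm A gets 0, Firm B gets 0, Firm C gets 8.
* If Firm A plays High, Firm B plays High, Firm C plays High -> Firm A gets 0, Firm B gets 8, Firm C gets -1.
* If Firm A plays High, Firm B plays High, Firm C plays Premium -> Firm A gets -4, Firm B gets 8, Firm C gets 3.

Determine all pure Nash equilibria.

none

Firm A against (Mid, High): payoffs -5, -4 → best response High.
Firm A against (Mid, Premium): payoffs -1, 0 → best response High.
Firm A against (High, High): payoffs -8, 0 → best response High.
Firm A against (High, Premium): payoffs 0, -4 → best response Mid.
Firm B against (Mid, High): payoffs -4, 7 → best response High.
Firm B against (Mid, Premium): payoffs -3, 2 → best response High.
Firm B against (High, High): payoffs -8, 8 → best response High.
Firm B against (High, Premium): payoffs 0, 8 → best response High.
Firm C against (Mid, Mid): payoffs 5, 3 → best response High.
Firm C against (Mid, High): payoffs 6, 2 → best response High.
Firm C against (High, Mid): payoffs 9, 8 → best response High.
Firm C against (High, High): payoffs -1, 3 → best response Premium.
No profile is a mutual best response for all players.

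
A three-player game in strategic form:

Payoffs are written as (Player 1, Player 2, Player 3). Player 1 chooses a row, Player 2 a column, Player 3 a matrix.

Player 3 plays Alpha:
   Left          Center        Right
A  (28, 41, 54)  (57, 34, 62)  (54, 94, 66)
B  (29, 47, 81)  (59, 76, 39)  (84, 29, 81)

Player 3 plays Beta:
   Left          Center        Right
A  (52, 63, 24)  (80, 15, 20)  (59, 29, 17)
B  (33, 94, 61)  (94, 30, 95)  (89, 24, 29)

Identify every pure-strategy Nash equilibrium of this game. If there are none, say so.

No pure-strategy Nash equilibrium.

(A, Left, Alpha): Player 1 can switch to B (28 → 29). Not NE.
(A, Left, Beta): Player 3 can switch to Alpha (24 → 54). Not NE.
(A, Center, Alpha): Player 1 can switch to B (57 → 59). Not NE.
(A, Center, Beta): Player 1 can switch to B (80 → 94). Not NE.
(A, Right, Alpha): Player 1 can switch to B (54 → 84). Not NE.
(A, Right, Beta): Player 1 can switch to B (59 → 89). Not NE.
(B, Left, Alpha): Player 2 can switch to Center (47 → 76). Not NE.
(B, Left, Beta): Player 1 can switch to A (33 → 52). Not NE.
(B, Center, Alpha): Player 3 can switch to Beta (39 → 95). Not NE.
(B, Center, Beta): Player 2 can switch to Left (30 → 94). Not NE.
(The remaining 2 profiles each have a profitable deviation by the same check.)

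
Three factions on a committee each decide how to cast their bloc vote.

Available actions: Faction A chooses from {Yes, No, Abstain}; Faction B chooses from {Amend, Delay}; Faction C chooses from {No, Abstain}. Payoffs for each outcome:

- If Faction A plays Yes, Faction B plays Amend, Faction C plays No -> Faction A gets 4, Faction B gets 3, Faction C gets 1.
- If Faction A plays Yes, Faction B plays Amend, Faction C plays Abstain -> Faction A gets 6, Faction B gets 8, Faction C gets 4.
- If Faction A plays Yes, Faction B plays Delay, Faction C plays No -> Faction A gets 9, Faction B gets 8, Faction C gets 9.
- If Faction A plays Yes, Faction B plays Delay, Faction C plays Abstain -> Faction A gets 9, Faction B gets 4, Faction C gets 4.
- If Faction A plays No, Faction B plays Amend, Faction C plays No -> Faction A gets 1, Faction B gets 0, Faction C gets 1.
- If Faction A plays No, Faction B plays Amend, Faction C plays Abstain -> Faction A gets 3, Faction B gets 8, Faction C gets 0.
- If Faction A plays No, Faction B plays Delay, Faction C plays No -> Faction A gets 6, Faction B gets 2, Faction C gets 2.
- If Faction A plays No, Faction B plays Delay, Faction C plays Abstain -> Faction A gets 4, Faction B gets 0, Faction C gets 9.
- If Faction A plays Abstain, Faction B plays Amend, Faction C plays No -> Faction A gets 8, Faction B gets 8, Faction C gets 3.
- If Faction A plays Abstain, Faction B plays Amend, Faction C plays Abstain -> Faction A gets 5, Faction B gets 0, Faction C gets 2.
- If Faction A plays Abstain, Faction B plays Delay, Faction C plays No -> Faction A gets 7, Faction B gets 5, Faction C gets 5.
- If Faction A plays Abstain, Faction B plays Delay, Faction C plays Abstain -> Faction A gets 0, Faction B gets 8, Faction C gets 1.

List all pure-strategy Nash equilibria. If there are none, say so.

(Yes, Amend, Abstain) and (Yes, Delay, No) and (Abstain, Amend, No)

Faction A against (Amend, No): payoffs 4, 1, 8 → best response Abstain.
Faction A against (Amend, Abstain): payoffs 6, 3, 5 → best response Yes.
Faction A against (Delay, No): payoffs 9, 6, 7 → best response Yes.
Faction A against (Delay, Abstain): payoffs 9, 4, 0 → best response Yes.
Faction B against (Yes, No): payoffs 3, 8 → best response Delay.
Faction B against (Yes, Abstain): payoffs 8, 4 → best response Amend.
Faction B against (No, No): payoffs 0, 2 → best response Delay.
Faction B against (No, Abstain): payoffs 8, 0 → best response Amend.
Faction B against (Abstain, No): payoffs 8, 5 → best response Amend.
Faction B against (Abstain, Abstain): payoffs 0, 8 → best response Delay.
Faction C against (Yes, Amend): payoffs 1, 4 → best response Abstain.
Faction C against (Yes, Delay): payoffs 9, 4 → best response No.
Faction C against (No, Amend): payoffs 1, 0 → best response No.
Faction C against (No, Delay): payoffs 2, 9 → best response Abstain.
Faction C against (Abstain, Amend): payoffs 3, 2 → best response No.
Faction C against (Abstain, Delay): payoffs 5, 1 → best response No.
Mutual best responses: (Yes, Amend, Abstain); (Yes, Delay, No); (Abstain, Amend, No).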